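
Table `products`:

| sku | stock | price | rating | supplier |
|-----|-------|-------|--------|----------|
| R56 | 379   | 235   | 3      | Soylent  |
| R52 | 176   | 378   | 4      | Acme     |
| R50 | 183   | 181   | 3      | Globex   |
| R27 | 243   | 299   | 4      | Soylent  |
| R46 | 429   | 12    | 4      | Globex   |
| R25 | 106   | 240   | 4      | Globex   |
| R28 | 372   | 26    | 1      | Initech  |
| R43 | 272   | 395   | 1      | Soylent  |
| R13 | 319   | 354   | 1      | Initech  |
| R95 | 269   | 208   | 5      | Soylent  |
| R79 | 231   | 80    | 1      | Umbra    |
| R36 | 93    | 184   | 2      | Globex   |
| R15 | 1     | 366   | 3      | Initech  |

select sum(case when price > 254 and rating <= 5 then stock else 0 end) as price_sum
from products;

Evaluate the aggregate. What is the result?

sku=R56: ✗
sku=R52: ✓ → 176
sku=R50: ✗
sku=R27: ✓ → 243
sku=R46: ✗
sku=R25: ✗
sku=R28: ✗
sku=R43: ✓ → 272
sku=R13: ✓ → 319
sku=R95: ✗
sku=R79: ✗
sku=R36: ✗
sku=R15: ✓ → 1
price_sum = 176 + 243 + 272 + 319 + 1 = 1011

1011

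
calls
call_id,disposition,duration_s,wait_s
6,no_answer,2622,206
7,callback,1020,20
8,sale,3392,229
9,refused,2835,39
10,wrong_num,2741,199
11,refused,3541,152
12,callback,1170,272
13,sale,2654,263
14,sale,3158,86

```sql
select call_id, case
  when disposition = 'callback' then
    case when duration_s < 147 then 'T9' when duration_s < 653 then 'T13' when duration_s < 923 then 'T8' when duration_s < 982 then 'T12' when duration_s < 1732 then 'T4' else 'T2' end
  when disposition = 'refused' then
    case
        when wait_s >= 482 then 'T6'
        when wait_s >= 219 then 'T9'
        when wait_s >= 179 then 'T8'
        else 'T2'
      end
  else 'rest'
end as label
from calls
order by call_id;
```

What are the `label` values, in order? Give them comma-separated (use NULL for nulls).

rest, T4, rest, T2, rest, T2, T4, rest, rest

call_id=6: disposition='no_answer' → outer ELSE → rest
call_id=7: disposition='callback' → inner[duration_s < 1732] → T4
call_id=8: disposition='sale' → outer ELSE → rest
call_id=9: disposition='refused' → inner[ELSE] → T2
call_id=10: disposition='wrong_num' → outer ELSE → rest
call_id=11: disposition='refused' → inner[ELSE] → T2
call_id=12: disposition='callback' → inner[duration_s < 1732] → T4
call_id=13: disposition='sale' → outer ELSE → rest
call_id=14: disposition='sale' → outer ELSE → rest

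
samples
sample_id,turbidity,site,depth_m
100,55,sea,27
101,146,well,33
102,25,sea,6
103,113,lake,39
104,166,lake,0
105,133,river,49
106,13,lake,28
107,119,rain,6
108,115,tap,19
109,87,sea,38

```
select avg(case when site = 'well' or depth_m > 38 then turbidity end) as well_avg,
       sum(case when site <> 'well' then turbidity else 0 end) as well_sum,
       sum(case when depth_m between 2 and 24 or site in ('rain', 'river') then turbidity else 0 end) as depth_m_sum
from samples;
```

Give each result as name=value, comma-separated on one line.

well_avg=130.6666666667, well_sum=826, depth_m_sum=392

[well_avg: site = 'well' or depth_m > 38]
sample_id=100: ✗
sample_id=101: ✓ → 146
sample_id=102: ✗
sample_id=103: ✓ → 113
sample_id=104: ✗
sample_id=105: ✓ → 133
sample_id=106: ✗
sample_id=107: ✗
sample_id=108: ✗
sample_id=109: ✗
well_avg = (146 + 113 + 133) / 3 = 130.6666666667
—
[well_sum: site <> 'well']
sample_id=100: ✓ → 55
sample_id=101: ✗
sample_id=102: ✓ → 25
sample_id=103: ✓ → 113
sample_id=104: ✓ → 166
sample_id=105: ✓ → 133
sample_id=106: ✓ → 13
sample_id=107: ✓ → 119
sample_id=108: ✓ → 115
sample_id=109: ✓ → 87
well_sum = 55 + 25 + 113 + 166 + 133 + 13 + 119 + 115 + 87 = 826
—
[depth_m_sum: depth_m between 2 and 24 or site in ('rain', 'river')]
sample_id=100: ✗
sample_id=101: ✗
sample_id=102: ✓ → 25
sample_id=103: ✗
sample_id=104: ✗
sample_id=105: ✓ → 133
sample_id=106: ✗
sample_id=107: ✓ → 119
sample_id=108: ✓ → 115
sample_id=109: ✗
depth_m_sum = 25 + 133 + 119 + 115 = 392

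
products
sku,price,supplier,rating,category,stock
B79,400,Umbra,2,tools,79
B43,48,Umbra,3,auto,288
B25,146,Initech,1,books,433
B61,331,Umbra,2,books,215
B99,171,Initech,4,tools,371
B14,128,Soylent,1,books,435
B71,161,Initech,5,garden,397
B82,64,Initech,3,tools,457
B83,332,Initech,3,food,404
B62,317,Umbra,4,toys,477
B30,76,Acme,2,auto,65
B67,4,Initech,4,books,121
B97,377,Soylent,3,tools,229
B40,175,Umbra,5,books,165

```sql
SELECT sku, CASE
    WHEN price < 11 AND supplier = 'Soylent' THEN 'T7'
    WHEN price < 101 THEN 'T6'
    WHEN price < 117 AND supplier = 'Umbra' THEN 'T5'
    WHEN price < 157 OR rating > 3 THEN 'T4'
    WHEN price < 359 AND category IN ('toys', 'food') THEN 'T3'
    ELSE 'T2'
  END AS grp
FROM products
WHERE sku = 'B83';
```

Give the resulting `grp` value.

sku = B83: price=332, supplier=Initech, rating=3, category=food, stock=404.
price < 11 AND supplier = 'Soylent' → false
price < 101 → false
price < 117 AND supplier = 'Umbra' → false
price < 157 OR rating > 3 → false
price < 359 AND category IN ('toys', 'food') → true → T3

T3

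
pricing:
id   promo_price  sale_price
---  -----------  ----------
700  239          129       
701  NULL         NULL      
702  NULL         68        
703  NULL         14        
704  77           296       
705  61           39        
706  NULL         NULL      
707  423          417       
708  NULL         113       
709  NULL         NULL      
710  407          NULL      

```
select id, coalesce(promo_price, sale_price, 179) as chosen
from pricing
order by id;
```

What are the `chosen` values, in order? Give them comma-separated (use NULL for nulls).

id=700: promo_price=239 → 239
id=701: promo_price=NULL, sale_price=NULL, → literal 179 → 179
id=702: promo_price=NULL, sale_price=68 → 68
id=703: promo_price=NULL, sale_price=14 → 14
id=704: promo_price=77 → 77
id=705: promo_price=61 → 61
id=706: promo_price=NULL, sale_price=NULL, → literal 179 → 179
id=707: promo_price=423 → 423
id=708: promo_price=NULL, sale_price=113 → 113
id=709: promo_price=NULL, sale_price=NULL, → literal 179 → 179
id=710: promo_price=407 → 407

239, 179, 68, 14, 77, 61, 179, 423, 113, 179, 407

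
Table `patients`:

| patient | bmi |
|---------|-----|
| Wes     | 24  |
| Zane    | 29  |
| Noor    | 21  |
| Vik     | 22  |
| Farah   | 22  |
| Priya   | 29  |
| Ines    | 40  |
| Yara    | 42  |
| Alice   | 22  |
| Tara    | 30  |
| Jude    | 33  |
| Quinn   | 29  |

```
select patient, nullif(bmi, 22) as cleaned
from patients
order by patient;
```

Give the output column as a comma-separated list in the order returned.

patient=Alice: bmi=22 vs 22: equal → NULL
patient=Farah: bmi=22 vs 22: equal → NULL
patient=Ines: bmi=40 vs 22: differ → 40
patient=Jude: bmi=33 vs 22: differ → 33
patient=Noor: bmi=21 vs 22: differ → 21
patient=Priya: bmi=29 vs 22: differ → 29
patient=Quinn: bmi=29 vs 22: differ → 29
patient=Tara: bmi=30 vs 22: differ → 30
patient=Vik: bmi=22 vs 22: equal → NULL
patient=Wes: bmi=24 vs 22: differ → 24
patient=Yara: bmi=42 vs 22: differ → 42
patient=Zane: bmi=29 vs 22: differ → 29

NULL, NULL, 40, 33, 21, 29, 29, 30, NULL, 24, 42, 29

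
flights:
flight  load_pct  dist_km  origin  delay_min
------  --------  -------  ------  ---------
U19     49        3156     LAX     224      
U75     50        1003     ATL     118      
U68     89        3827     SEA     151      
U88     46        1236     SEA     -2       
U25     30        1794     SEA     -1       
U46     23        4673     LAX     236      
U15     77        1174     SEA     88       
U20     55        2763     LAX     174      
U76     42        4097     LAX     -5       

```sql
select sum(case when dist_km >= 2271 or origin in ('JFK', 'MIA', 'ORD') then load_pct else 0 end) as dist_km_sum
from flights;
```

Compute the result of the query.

258

flight=U19: ✓ → 49
flight=U75: ✗
flight=U68: ✓ → 89
flight=U88: ✗
flight=U25: ✗
flight=U46: ✓ → 23
flight=U15: ✗
flight=U20: ✓ → 55
flight=U76: ✓ → 42
dist_km_sum = 49 + 89 + 23 + 55 + 42 = 258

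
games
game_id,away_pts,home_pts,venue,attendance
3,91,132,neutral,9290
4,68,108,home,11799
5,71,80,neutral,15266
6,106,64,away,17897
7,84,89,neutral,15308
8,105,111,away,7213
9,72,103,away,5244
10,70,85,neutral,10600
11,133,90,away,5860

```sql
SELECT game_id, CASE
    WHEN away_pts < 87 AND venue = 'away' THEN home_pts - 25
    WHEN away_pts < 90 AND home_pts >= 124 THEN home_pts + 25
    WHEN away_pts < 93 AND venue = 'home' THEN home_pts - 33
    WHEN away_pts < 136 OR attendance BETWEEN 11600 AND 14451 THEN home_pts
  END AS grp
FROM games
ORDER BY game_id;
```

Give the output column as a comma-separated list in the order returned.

game_id=3: away_pts < 136 OR attendance BETWEEN 11600 AND 14451 → 132
game_id=4: away_pts < 93 AND venue = 'home' → 75
game_id=5: away_pts < 136 OR attendance BETWEEN 11600 AND 14451 → 80
game_id=6: away_pts < 136 OR attendance BETWEEN 11600 AND 14451 → 64
game_id=7: away_pts < 136 OR attendance BETWEEN 11600 AND 14451 → 89
game_id=8: away_pts < 136 OR attendance BETWEEN 11600 AND 14451 → 111
game_id=9: away_pts < 87 AND venue = 'away' → 78
game_id=10: away_pts < 136 OR attendance BETWEEN 11600 AND 14451 → 85
game_id=11: away_pts < 136 OR attendance BETWEEN 11600 AND 14451 → 90

132, 75, 80, 64, 89, 111, 78, 85, 90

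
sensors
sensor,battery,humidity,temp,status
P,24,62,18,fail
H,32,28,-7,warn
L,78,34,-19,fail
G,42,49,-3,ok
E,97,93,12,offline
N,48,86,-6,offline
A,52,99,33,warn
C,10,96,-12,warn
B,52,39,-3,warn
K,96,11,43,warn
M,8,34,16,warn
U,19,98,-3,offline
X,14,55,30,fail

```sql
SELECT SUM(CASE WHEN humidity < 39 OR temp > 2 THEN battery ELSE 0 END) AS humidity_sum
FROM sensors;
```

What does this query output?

sensor=P: ✓ → 24
sensor=H: ✓ → 32
sensor=L: ✓ → 78
sensor=G: ✗
sensor=E: ✓ → 97
sensor=N: ✗
sensor=A: ✓ → 52
sensor=C: ✗
sensor=B: ✗
sensor=K: ✓ → 96
sensor=M: ✓ → 8
sensor=U: ✗
sensor=X: ✓ → 14
humidity_sum = 24 + 32 + 78 + 97 + 52 + 96 + 8 + 14 = 401

401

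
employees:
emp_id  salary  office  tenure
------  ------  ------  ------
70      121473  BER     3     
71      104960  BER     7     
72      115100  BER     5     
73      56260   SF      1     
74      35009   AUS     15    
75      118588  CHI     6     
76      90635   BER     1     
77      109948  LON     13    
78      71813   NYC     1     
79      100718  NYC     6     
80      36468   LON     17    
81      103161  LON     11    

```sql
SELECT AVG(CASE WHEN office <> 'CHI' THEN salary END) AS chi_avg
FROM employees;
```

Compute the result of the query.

emp_id=70: ✓ → 121473
emp_id=71: ✓ → 104960
emp_id=72: ✓ → 115100
emp_id=73: ✓ → 56260
emp_id=74: ✓ → 35009
emp_id=75: ✗
emp_id=76: ✓ → 90635
emp_id=77: ✓ → 109948
emp_id=78: ✓ → 71813
emp_id=79: ✓ → 100718
emp_id=80: ✓ → 36468
emp_id=81: ✓ → 103161
chi_avg = (121473 + 104960 + 115100 + 56260 + 35009 + 90635 + 109948 + 71813 + 100718 + 36468 + 103161) / 11 = 85958.6363636364

85958.6363636364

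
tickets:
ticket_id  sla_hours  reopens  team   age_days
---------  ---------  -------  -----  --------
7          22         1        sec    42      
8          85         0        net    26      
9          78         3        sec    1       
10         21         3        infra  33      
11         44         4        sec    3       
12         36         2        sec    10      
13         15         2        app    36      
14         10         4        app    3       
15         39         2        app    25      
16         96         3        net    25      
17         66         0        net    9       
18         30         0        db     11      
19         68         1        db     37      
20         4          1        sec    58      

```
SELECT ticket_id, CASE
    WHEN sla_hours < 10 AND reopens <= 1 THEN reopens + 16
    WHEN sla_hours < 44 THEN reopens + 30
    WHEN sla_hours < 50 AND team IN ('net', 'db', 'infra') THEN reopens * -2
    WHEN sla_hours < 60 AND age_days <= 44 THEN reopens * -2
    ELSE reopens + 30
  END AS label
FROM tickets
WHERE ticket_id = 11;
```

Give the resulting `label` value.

-8

ticket_id = 11: sla_hours=44, reopens=4, team=sec, age_days=3.
sla_hours < 10 AND reopens <= 1 → false
sla_hours < 44 → false
sla_hours < 50 AND team IN ('net', 'db', 'infra') → false
sla_hours < 60 AND age_days <= 44 → true → -8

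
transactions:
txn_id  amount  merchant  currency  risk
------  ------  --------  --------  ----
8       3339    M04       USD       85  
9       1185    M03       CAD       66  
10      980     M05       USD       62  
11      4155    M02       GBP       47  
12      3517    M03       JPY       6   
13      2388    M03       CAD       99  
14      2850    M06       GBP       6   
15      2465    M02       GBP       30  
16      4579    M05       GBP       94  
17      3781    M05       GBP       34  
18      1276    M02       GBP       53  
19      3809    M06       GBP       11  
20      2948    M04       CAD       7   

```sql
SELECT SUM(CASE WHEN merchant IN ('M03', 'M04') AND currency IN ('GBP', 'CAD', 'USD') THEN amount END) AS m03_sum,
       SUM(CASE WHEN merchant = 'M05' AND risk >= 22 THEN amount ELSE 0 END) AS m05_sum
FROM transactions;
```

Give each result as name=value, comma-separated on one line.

[m03_sum: merchant IN ('M03', 'M04') AND currency IN ('GBP', 'CAD', 'USD')]
txn_id=8: ✓ → 3339
txn_id=9: ✓ → 1185
txn_id=10: ✗
txn_id=11: ✗
txn_id=12: ✗
txn_id=13: ✓ → 2388
txn_id=14: ✗
txn_id=15: ✗
txn_id=16: ✗
txn_id=17: ✗
txn_id=18: ✗
txn_id=19: ✗
txn_id=20: ✓ → 2948
m03_sum = 3339 + 1185 + 2388 + 2948 = 9860
—
[m05_sum: merchant = 'M05' AND risk >= 22]
txn_id=8: ✗
txn_id=9: ✗
txn_id=10: ✓ → 980
txn_id=11: ✗
txn_id=12: ✗
txn_id=13: ✗
txn_id=14: ✗
txn_id=15: ✗
txn_id=16: ✓ → 4579
txn_id=17: ✓ → 3781
txn_id=18: ✗
txn_id=19: ✗
txn_id=20: ✗
m05_sum = 980 + 4579 + 3781 = 9340

m03_sum=9860, m05_sum=9340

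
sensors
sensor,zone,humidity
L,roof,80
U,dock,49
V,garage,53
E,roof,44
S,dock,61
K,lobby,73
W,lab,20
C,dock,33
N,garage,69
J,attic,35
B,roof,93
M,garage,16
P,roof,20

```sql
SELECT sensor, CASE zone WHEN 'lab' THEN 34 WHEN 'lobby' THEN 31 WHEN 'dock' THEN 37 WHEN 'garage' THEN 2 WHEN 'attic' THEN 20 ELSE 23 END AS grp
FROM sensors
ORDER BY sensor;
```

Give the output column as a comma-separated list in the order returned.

sensor=B: ELSE → 23
sensor=C: zone='dock' → 37
sensor=E: ELSE → 23
sensor=J: zone='attic' → 20
sensor=K: zone='lobby' → 31
sensor=L: ELSE → 23
sensor=M: zone='garage' → 2
sensor=N: zone='garage' → 2
sensor=P: ELSE → 23
sensor=S: zone='dock' → 37
sensor=U: zone='dock' → 37
sensor=V: zone='garage' → 2
sensor=W: zone='lab' → 34

23, 37, 23, 20, 31, 23, 2, 2, 23, 37, 37, 2, 34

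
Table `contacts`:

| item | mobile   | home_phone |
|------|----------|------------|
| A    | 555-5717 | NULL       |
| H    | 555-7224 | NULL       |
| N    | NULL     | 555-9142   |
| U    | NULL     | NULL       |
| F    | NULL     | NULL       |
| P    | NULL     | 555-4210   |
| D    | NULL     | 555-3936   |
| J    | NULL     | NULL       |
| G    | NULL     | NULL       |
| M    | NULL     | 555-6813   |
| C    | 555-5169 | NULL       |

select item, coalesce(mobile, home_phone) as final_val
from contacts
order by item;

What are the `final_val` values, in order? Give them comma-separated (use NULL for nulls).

item=A: mobile=555-5717 → 555-5717
item=C: mobile=555-5169 → 555-5169
item=D: mobile=NULL, home_phone=555-3936 → 555-3936
item=F: mobile=NULL, home_phone=NULL (all NULL) → NULL
item=G: mobile=NULL, home_phone=NULL (all NULL) → NULL
item=H: mobile=555-7224 → 555-7224
item=J: mobile=NULL, home_phone=NULL (all NULL) → NULL
item=M: mobile=NULL, home_phone=555-6813 → 555-6813
item=N: mobile=NULL, home_phone=555-9142 → 555-9142
item=P: mobile=NULL, home_phone=555-4210 → 555-4210
item=U: mobile=NULL, home_phone=NULL (all NULL) → NULL

555-5717, 555-5169, 555-3936, NULL, NULL, 555-7224, NULL, 555-6813, 555-9142, 555-4210, NULL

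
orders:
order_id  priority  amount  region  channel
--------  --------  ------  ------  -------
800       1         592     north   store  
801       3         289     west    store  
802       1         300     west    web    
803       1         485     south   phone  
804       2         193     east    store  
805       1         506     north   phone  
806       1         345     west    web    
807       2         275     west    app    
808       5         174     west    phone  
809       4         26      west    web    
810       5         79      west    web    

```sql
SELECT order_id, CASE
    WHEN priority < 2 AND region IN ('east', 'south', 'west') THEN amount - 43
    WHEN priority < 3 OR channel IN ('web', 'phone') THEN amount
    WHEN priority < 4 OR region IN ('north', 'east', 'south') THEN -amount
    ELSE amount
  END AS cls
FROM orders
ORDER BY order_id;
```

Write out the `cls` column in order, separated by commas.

order_id=800: priority < 3 OR channel IN ('web', 'phone') → 592
order_id=801: priority < 4 OR region IN ('north', 'east', 'south') → -289
order_id=802: priority < 2 AND region IN ('east', 'south', 'west') → 257
order_id=803: priority < 2 AND region IN ('east', 'south', 'west') → 442
order_id=804: priority < 3 OR channel IN ('web', 'phone') → 193
order_id=805: priority < 3 OR channel IN ('web', 'phone') → 506
order_id=806: priority < 2 AND region IN ('east', 'south', 'west') → 302
order_id=807: priority < 3 OR channel IN ('web', 'phone') → 275
order_id=808: priority < 3 OR channel IN ('web', 'phone') → 174
order_id=809: priority < 3 OR channel IN ('web', 'phone') → 26
order_id=810: priority < 3 OR channel IN ('web', 'phone') → 79

592, -289, 257, 442, 193, 506, 302, 275, 174, 26, 79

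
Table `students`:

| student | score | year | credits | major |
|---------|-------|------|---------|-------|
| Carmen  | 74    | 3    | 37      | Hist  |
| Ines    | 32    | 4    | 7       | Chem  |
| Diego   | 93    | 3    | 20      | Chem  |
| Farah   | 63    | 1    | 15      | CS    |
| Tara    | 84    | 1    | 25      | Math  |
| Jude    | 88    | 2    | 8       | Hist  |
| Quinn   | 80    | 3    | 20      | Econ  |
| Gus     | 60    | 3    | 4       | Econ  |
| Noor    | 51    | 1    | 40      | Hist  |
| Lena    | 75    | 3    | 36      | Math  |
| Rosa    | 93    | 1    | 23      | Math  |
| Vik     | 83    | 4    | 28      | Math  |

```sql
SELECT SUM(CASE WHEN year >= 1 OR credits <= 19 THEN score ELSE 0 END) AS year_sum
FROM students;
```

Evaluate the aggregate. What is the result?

876

student=Carmen: ✓ → 74
student=Ines: ✓ → 32
student=Diego: ✓ → 93
student=Farah: ✓ → 63
student=Tara: ✓ → 84
student=Jude: ✓ → 88
student=Quinn: ✓ → 80
student=Gus: ✓ → 60
student=Noor: ✓ → 51
student=Lena: ✓ → 75
student=Rosa: ✓ → 93
student=Vik: ✓ → 83
year_sum = 74 + 32 + 93 + 63 + 84 + 88 + 80 + 60 + 51 + 75 + 93 + 83 = 876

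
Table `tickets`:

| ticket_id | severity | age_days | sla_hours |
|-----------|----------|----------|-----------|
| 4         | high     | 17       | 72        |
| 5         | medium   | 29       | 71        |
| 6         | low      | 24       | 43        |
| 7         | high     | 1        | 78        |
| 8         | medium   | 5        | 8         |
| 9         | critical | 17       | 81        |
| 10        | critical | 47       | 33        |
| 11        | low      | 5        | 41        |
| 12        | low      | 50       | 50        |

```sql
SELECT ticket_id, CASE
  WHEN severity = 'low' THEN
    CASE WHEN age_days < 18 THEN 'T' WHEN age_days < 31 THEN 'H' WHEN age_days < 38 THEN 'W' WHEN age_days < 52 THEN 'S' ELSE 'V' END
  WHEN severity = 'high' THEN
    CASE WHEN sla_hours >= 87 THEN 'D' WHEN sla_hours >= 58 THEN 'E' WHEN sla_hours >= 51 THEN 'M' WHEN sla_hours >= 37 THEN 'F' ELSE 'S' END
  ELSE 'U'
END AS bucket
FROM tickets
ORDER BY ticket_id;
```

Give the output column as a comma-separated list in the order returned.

E, U, H, E, U, U, U, T, S

ticket_id=4: severity='high' → inner[sla_hours >= 58] → E
ticket_id=5: severity='medium' → outer ELSE → U
ticket_id=6: severity='low' → inner[age_days < 31] → H
ticket_id=7: severity='high' → inner[sla_hours >= 58] → E
ticket_id=8: severity='medium' → outer ELSE → U
ticket_id=9: severity='critical' → outer ELSE → U
ticket_id=10: severity='critical' → outer ELSE → U
ticket_id=11: severity='low' → inner[age_days < 18] → T
ticket_id=12: severity='low' → inner[age_days < 52] → S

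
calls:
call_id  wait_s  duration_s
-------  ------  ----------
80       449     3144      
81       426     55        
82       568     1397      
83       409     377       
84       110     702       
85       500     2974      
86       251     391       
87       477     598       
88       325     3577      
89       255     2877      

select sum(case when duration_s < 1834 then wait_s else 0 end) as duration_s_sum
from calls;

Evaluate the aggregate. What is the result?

call_id=80: ✗
call_id=81: ✓ → 426
call_id=82: ✓ → 568
call_id=83: ✓ → 409
call_id=84: ✓ → 110
call_id=85: ✗
call_id=86: ✓ → 251
call_id=87: ✓ → 477
call_id=88: ✗
call_id=89: ✗
duration_s_sum = 426 + 568 + 409 + 110 + 251 + 477 = 2241

2241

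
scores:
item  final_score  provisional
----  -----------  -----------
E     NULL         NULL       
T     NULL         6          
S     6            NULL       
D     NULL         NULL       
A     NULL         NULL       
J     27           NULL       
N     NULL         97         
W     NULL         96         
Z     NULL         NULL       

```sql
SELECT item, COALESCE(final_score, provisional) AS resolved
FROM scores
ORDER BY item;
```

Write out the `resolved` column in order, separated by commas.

item=A: final_score=NULL, provisional=NULL (all NULL) → NULL
item=D: final_score=NULL, provisional=NULL (all NULL) → NULL
item=E: final_score=NULL, provisional=NULL (all NULL) → NULL
item=J: final_score=27 → 27
item=N: final_score=NULL, provisional=97 → 97
item=S: final_score=6 → 6
item=T: final_score=NULL, provisional=6 → 6
item=W: final_score=NULL, provisional=96 → 96
item=Z: final_score=NULL, provisional=NULL (all NULL) → NULL

NULL, NULL, NULL, 27, 97, 6, 6, 96, NULL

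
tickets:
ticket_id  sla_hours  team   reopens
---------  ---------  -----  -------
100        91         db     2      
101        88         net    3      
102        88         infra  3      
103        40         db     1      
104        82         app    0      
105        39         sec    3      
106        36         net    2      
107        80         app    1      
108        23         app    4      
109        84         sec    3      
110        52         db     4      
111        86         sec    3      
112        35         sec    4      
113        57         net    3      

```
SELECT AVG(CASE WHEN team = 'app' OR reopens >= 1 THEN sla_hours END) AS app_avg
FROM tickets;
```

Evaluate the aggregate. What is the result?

62.9285714286

ticket_id=100: ✓ → 91
ticket_id=101: ✓ → 88
ticket_id=102: ✓ → 88
ticket_id=103: ✓ → 40
ticket_id=104: ✓ → 82
ticket_id=105: ✓ → 39
ticket_id=106: ✓ → 36
ticket_id=107: ✓ → 80
ticket_id=108: ✓ → 23
ticket_id=109: ✓ → 84
ticket_id=110: ✓ → 52
ticket_id=111: ✓ → 86
ticket_id=112: ✓ → 35
ticket_id=113: ✓ → 57
app_avg = (91 + 88 + 88 + 40 + 82 + 39 + 36 + 80 + 23 + 84 + 52 + 86 + 35 + 57) / 14 = 62.9285714286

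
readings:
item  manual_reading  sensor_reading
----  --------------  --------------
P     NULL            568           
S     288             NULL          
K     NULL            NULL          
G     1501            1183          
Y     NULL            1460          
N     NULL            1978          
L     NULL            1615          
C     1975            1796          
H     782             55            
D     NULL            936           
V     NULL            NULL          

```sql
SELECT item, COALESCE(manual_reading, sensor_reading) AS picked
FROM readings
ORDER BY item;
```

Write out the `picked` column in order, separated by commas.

1975, 936, 1501, 782, NULL, 1615, 1978, 568, 288, NULL, 1460

item=C: manual_reading=1975 → 1975
item=D: manual_reading=NULL, sensor_reading=936 → 936
item=G: manual_reading=1501 → 1501
item=H: manual_reading=782 → 782
item=K: manual_reading=NULL, sensor_reading=NULL (all NULL) → NULL
item=L: manual_reading=NULL, sensor_reading=1615 → 1615
item=N: manual_reading=NULL, sensor_reading=1978 → 1978
item=P: manual_reading=NULL, sensor_reading=568 → 568
item=S: manual_reading=288 → 288
item=V: manual_reading=NULL, sensor_reading=NULL (all NULL) → NULL
item=Y: manual_reading=NULL, sensor_reading=1460 → 1460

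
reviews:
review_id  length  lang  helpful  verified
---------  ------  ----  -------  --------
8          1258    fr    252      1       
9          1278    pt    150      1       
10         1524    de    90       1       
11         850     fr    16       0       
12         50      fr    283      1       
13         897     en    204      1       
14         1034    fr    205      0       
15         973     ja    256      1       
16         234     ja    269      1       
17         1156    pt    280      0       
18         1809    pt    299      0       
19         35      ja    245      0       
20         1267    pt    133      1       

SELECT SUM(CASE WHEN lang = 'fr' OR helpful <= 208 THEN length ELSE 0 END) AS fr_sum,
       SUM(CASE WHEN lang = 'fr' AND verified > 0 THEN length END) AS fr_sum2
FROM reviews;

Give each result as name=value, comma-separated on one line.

fr_sum=8158, fr_sum2=1308

[fr_sum: lang = 'fr' OR helpful <= 208]
review_id=8: ✓ → 1258
review_id=9: ✓ → 1278
review_id=10: ✓ → 1524
review_id=11: ✓ → 850
review_id=12: ✓ → 50
review_id=13: ✓ → 897
review_id=14: ✓ → 1034
review_id=15: ✗
review_id=16: ✗
review_id=17: ✗
review_id=18: ✗
review_id=19: ✗
review_id=20: ✓ → 1267
fr_sum = 1258 + 1278 + 1524 + 850 + 50 + 897 + 1034 + 1267 = 8158
—
[fr_sum2: lang = 'fr' AND verified > 0]
review_id=8: ✓ → 1258
review_id=9: ✗
review_id=10: ✗
review_id=11: ✗
review_id=12: ✓ → 50
review_id=13: ✗
review_id=14: ✗
review_id=15: ✗
review_id=16: ✗
review_id=17: ✗
review_id=18: ✗
review_id=19: ✗
review_id=20: ✗
fr_sum2 = 1258 + 50 = 1308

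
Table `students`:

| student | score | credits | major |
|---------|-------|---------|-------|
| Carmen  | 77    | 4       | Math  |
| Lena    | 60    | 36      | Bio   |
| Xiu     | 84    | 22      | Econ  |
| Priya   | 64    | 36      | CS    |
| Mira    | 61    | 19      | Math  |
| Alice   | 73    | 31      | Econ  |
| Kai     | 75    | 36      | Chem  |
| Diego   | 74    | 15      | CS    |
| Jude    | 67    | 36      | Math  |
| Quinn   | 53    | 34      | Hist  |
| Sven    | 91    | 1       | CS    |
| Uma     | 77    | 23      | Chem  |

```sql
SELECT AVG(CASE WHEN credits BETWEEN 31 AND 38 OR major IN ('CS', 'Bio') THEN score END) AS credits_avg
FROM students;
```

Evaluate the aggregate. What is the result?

69.625

student=Carmen: ✗
student=Lena: ✓ → 60
student=Xiu: ✗
student=Priya: ✓ → 64
student=Mira: ✗
student=Alice: ✓ → 73
student=Kai: ✓ → 75
student=Diego: ✓ → 74
student=Jude: ✓ → 67
student=Quinn: ✓ → 53
student=Sven: ✓ → 91
student=Uma: ✗
credits_avg = (60 + 64 + 73 + 75 + 74 + 67 + 53 + 91) / 8 = 69.625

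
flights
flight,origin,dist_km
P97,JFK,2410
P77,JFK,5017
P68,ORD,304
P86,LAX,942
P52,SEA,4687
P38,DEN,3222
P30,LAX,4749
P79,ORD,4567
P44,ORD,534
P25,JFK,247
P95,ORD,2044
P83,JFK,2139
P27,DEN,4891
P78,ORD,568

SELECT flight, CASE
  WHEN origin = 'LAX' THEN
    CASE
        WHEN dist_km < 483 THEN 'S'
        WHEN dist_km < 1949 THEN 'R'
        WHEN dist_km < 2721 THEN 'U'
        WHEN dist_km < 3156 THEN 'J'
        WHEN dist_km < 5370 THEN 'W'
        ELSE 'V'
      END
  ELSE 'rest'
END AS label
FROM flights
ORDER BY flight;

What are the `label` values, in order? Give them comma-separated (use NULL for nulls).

flight=P25: origin='JFK' → outer ELSE → rest
flight=P27: origin='DEN' → outer ELSE → rest
flight=P30: origin='LAX' → inner[dist_km < 5370] → W
flight=P38: origin='DEN' → outer ELSE → rest
flight=P44: origin='ORD' → outer ELSE → rest
flight=P52: origin='SEA' → outer ELSE → rest
flight=P68: origin='ORD' → outer ELSE → rest
flight=P77: origin='JFK' → outer ELSE → rest
flight=P78: origin='ORD' → outer ELSE → rest
flight=P79: origin='ORD' → outer ELSE → rest
flight=P83: origin='JFK' → outer ELSE → rest
flight=P86: origin='LAX' → inner[dist_km < 1949] → R
flight=P95: origin='ORD' → outer ELSE → rest
flight=P97: origin='JFK' → outer ELSE → rest

rest, rest, W, rest, rest, rest, rest, rest, rest, rest, rest, R, rest, rest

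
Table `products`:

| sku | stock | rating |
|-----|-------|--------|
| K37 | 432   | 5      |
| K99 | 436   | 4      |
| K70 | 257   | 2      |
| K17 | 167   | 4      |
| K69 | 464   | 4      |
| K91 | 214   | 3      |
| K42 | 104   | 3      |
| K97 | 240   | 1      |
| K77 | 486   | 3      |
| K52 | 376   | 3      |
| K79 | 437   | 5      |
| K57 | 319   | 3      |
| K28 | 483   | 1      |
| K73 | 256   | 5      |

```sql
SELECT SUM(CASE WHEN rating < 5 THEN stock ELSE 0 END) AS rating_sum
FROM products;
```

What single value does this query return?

sku=K37: ✗
sku=K99: ✓ → 436
sku=K70: ✓ → 257
sku=K17: ✓ → 167
sku=K69: ✓ → 464
sku=K91: ✓ → 214
sku=K42: ✓ → 104
sku=K97: ✓ → 240
sku=K77: ✓ → 486
sku=K52: ✓ → 376
sku=K79: ✗
sku=K57: ✓ → 319
sku=K28: ✓ → 483
sku=K73: ✗
rating_sum = 436 + 257 + 167 + 464 + 214 + 104 + 240 + 486 + 376 + 319 + 483 = 3546

3546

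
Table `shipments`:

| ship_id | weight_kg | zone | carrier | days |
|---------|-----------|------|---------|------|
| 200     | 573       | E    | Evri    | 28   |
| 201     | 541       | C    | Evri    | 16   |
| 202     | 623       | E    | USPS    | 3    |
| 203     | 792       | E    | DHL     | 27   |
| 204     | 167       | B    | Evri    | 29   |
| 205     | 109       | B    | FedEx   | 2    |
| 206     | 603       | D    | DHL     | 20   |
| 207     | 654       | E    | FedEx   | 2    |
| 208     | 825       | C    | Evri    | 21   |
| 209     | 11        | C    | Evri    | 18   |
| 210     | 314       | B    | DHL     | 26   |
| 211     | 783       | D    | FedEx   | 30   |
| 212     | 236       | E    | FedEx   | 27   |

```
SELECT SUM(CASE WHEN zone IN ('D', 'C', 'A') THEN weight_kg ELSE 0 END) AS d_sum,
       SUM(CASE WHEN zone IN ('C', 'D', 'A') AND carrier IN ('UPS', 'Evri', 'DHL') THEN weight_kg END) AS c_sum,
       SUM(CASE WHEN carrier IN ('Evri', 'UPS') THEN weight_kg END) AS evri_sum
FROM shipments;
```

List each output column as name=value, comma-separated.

[d_sum: zone IN ('D', 'C', 'A')]
ship_id=200: ✗
ship_id=201: ✓ → 541
ship_id=202: ✗
ship_id=203: ✗
ship_id=204: ✗
ship_id=205: ✗
ship_id=206: ✓ → 603
ship_id=207: ✗
ship_id=208: ✓ → 825
ship_id=209: ✓ → 11
ship_id=210: ✗
ship_id=211: ✓ → 783
ship_id=212: ✗
d_sum = 541 + 603 + 825 + 11 + 783 = 2763
—
[c_sum: zone IN ('C', 'D', 'A') AND carrier IN ('UPS', 'Evri', 'DHL')]
ship_id=200: ✗
ship_id=201: ✓ → 541
ship_id=202: ✗
ship_id=203: ✗
ship_id=204: ✗
ship_id=205: ✗
ship_id=206: ✓ → 603
ship_id=207: ✗
ship_id=208: ✓ → 825
ship_id=209: ✓ → 11
ship_id=210: ✗
ship_id=211: ✗
ship_id=212: ✗
c_sum = 541 + 603 + 825 + 11 = 1980
—
[evri_sum: carrier IN ('Evri', 'UPS')]
ship_id=200: ✓ → 573
ship_id=201: ✓ → 541
ship_id=202: ✗
ship_id=203: ✗
ship_id=204: ✓ → 167
ship_id=205: ✗
ship_id=206: ✗
ship_id=207: ✗
ship_id=208: ✓ → 825
ship_id=209: ✓ → 11
ship_id=210: ✗
ship_id=211: ✗
ship_id=212: ✗
evri_sum = 573 + 541 + 167 + 825 + 11 = 2117

d_sum=2763, c_sum=1980, evri_sum=2117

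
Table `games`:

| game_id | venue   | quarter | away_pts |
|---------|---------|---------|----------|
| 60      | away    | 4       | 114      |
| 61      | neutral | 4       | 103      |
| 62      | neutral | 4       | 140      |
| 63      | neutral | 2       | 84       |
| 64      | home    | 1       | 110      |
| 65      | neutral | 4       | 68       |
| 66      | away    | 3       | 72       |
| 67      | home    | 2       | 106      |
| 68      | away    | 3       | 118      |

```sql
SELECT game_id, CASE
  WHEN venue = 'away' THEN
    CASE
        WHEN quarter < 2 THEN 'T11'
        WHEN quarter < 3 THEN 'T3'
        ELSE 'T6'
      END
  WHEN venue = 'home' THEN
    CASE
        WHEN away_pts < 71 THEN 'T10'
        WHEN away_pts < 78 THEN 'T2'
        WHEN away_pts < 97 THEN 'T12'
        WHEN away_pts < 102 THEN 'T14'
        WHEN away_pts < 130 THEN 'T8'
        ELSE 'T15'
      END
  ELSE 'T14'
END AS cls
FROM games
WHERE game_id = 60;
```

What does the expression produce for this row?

T6

game_id = 60: venue=away, quarter=4, away_pts=114.
venue='away' → inner[ELSE] → T6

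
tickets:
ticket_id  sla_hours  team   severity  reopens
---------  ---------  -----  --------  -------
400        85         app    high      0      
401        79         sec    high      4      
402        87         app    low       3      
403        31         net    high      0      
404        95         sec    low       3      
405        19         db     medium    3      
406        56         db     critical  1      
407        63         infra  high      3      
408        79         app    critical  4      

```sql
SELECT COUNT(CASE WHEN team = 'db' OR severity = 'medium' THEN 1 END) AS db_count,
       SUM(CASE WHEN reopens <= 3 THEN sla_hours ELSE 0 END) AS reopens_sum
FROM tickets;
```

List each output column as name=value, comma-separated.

[db_count: team = 'db' OR severity = 'medium']
ticket_id=400: ✗
ticket_id=401: ✗
ticket_id=402: ✗
ticket_id=403: ✗
ticket_id=404: ✗
ticket_id=405: ✓ → 1
ticket_id=406: ✓ → 1
ticket_id=407: ✗
ticket_id=408: ✗
db_count = COUNT(1, 1) = 2
—
[reopens_sum: reopens <= 3]
ticket_id=400: ✓ → 85
ticket_id=401: ✗
ticket_id=402: ✓ → 87
ticket_id=403: ✓ → 31
ticket_id=404: ✓ → 95
ticket_id=405: ✓ → 19
ticket_id=406: ✓ → 56
ticket_id=407: ✓ → 63
ticket_id=408: ✗
reopens_sum = 85 + 87 + 31 + 95 + 19 + 56 + 63 = 436

db_count=2, reopens_sum=436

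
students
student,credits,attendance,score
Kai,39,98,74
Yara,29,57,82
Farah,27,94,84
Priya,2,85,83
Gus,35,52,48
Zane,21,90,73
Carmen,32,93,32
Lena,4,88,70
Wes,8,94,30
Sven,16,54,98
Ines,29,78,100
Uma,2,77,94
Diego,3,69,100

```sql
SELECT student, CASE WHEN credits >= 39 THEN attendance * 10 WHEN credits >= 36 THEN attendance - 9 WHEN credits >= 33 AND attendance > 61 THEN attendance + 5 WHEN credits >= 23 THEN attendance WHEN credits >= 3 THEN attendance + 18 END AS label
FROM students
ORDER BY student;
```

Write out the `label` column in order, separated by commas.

student=Carmen: credits >= 23 → 93
student=Diego: credits >= 3 → 87
student=Farah: credits >= 23 → 94
student=Gus: credits >= 23 → 52
student=Ines: credits >= 23 → 78
student=Kai: credits >= 39 → 980
student=Lena: credits >= 3 → 106
student=Priya: (no match → NULL) → NULL
student=Sven: credits >= 3 → 72
student=Uma: (no match → NULL) → NULL
student=Wes: credits >= 3 → 112
student=Yara: credits >= 23 → 57
student=Zane: credits >= 3 → 108

93, 87, 94, 52, 78, 980, 106, NULL, 72, NULL, 112, 57, 108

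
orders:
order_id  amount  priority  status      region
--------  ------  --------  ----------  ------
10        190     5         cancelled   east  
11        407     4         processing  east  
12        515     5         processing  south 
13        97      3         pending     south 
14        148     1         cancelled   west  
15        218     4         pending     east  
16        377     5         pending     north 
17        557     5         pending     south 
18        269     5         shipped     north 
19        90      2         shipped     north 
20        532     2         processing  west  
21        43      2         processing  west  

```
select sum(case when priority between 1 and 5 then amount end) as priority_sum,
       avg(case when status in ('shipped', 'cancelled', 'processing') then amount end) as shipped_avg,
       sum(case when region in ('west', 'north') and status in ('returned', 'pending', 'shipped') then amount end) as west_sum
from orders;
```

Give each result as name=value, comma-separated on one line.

[priority_sum: priority between 1 and 5]
order_id=10: ✓ → 190
order_id=11: ✓ → 407
order_id=12: ✓ → 515
order_id=13: ✓ → 97
order_id=14: ✓ → 148
order_id=15: ✓ → 218
order_id=16: ✓ → 377
order_id=17: ✓ → 557
order_id=18: ✓ → 269
order_id=19: ✓ → 90
order_id=20: ✓ → 532
order_id=21: ✓ → 43
priority_sum = 190 + 407 + 515 + 97 + 148 + 218 + 377 + 557 + 269 + 90 + 532 + 43 = 3443
—
[shipped_avg: status in ('shipped', 'cancelled', 'processing')]
order_id=10: ✓ → 190
order_id=11: ✓ → 407
order_id=12: ✓ → 515
order_id=13: ✗
order_id=14: ✓ → 148
order_id=15: ✗
order_id=16: ✗
order_id=17: ✗
order_id=18: ✓ → 269
order_id=19: ✓ → 90
order_id=20: ✓ → 532
order_id=21: ✓ → 43
shipped_avg = (190 + 407 + 515 + 148 + 269 + 90 + 532 + 43) / 8 = 274.25
—
[west_sum: region in ('west', 'north') and status in ('returned', 'pending', 'shipped')]
order_id=10: ✗
order_id=11: ✗
order_id=12: ✗
order_id=13: ✗
order_id=14: ✗
order_id=15: ✗
order_id=16: ✓ → 377
order_id=17: ✗
order_id=18: ✓ → 269
order_id=19: ✓ → 90
order_id=20: ✗
order_id=21: ✗
west_sum = 377 + 269 + 90 = 736

priority_sum=3443, shipped_avg=274.25, west_sum=736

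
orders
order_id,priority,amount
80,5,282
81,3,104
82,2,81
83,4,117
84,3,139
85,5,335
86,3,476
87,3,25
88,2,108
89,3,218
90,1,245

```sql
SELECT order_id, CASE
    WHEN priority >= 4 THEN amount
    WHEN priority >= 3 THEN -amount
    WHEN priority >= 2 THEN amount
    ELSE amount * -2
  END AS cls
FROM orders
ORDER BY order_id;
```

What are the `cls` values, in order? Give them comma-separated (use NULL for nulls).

order_id=80: priority >= 4 → 282
order_id=81: priority >= 3 → -104
order_id=82: priority >= 2 → 81
order_id=83: priority >= 4 → 117
order_id=84: priority >= 3 → -139
order_id=85: priority >= 4 → 335
order_id=86: priority >= 3 → -476
order_id=87: priority >= 3 → -25
order_id=88: priority >= 2 → 108
order_id=89: priority >= 3 → -218
order_id=90: ELSE → -490

282, -104, 81, 117, -139, 335, -476, -25, 108, -218, -490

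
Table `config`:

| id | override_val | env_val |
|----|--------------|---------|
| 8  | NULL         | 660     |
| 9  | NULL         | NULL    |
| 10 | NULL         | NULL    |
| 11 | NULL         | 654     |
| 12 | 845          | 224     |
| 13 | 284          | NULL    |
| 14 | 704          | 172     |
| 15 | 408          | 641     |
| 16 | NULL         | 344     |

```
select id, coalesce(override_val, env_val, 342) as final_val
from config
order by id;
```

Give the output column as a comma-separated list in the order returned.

660, 342, 342, 654, 845, 284, 704, 408, 344

id=8: override_val=NULL, env_val=660 → 660
id=9: override_val=NULL, env_val=NULL, → literal 342 → 342
id=10: override_val=NULL, env_val=NULL, → literal 342 → 342
id=11: override_val=NULL, env_val=654 → 654
id=12: override_val=845 → 845
id=13: override_val=284 → 284
id=14: override_val=704 → 704
id=15: override_val=408 → 408
id=16: override_val=NULL, env_val=344 → 344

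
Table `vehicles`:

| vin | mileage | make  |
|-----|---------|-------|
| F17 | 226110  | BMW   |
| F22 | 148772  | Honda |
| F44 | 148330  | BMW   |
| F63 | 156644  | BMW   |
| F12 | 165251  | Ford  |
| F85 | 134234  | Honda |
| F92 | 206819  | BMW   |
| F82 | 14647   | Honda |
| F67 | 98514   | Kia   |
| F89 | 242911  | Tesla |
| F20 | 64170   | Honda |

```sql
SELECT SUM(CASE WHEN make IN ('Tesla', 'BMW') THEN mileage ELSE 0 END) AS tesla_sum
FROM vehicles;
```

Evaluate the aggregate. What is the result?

vin=F17: ✓ → 226110
vin=F22: ✗
vin=F44: ✓ → 148330
vin=F63: ✓ → 156644
vin=F12: ✗
vin=F85: ✗
vin=F92: ✓ → 206819
vin=F82: ✗
vin=F67: ✗
vin=F89: ✓ → 242911
vin=F20: ✗
tesla_sum = 226110 + 148330 + 156644 + 206819 + 242911 = 980814

980814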